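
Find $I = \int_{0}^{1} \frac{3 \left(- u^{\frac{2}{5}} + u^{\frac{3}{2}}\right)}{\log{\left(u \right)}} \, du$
$\log{\left(\frac{15625}{2744} \right)}$

Replace the exponent $\frac{3}{2}$ by a parameter $a$: let $I(a) = \int_{0}^{1} \frac{3 \left(- u^{\frac{2}{5}} + u^{a}\right)}{\log{\left(u \right)}} \, du$.

Since $\dfrac{\partial}{\partial a}\,u^{a} = u^{a} \ln u$, the $\ln u$ in the denominator cancels and
$$\frac{dI}{da} = \int_{0}^{1} 3 u^{a} \, du = 3 \left[\frac{u^{a+1}}{a+1}\right]_0^1 = \frac{3}{a + 1}.$$

Integrating with respect to $a$ gives $I(a) = \log{\left(\frac{125 \left(a + 1\right)^{3}}{343} \right)} + C$.

At $a = \frac{2}{5}$ the integrand is identically $0$, so $I(\frac{2}{5}) = 0$. The closed form gives $0$, hence $C = 0$.

Setting $a = \frac{3}{2}$:
$$I = \log{\left(\frac{15625}{2744} \right)}.$$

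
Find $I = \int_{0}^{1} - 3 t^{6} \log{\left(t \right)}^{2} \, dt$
$- \frac{6}{343}$

Consider the simpler parametrised integral
$$J(a) = \int_{0}^{1} - 3 t^{a} \, dt = - \frac{3}{a + 1}.$$

Differentiating under the integral sign brings down a factor of $\ln t$:
$$\frac{dJ}{da} = \int_{0}^{1} - 3 t^{a} \log{\left(t \right)} \, dt = \frac{3}{\left(a + 1\right)^{2}}.$$

Repeating twice in total — each differentiation brings down another $\ln t$ — gives
$$\frac{d^{2}J}{da^{2}} = \int_{0}^{1} - 3 t^{a} \log{\left(t \right)}^{2} \, dt = - \frac{6}{\left(a + 1\right)^{3}},$$
and the integrand here is exactly the target integrand, so $I = - \frac{6}{\left(a + 1\right)^{3}}$.

Setting $a = 6$:
$$I = - \frac{6}{343}.$$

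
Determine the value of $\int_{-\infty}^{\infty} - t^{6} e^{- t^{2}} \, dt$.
$- \frac{15 \sqrt{\pi}}{8}$

Begin with the known integral
$$J(a) = \int_{-\infty}^{\infty} - e^{- a t^{2}} \, dt = - \frac{\sqrt{\pi}}{\sqrt{a}}.$$

Differentiating under the integral sign brings down a factor of $(-t^2)$:
$$\frac{dJ}{da} = \int_{-\infty}^{\infty} t^{2} e^{- a t^{2}} \, dt = \frac{\sqrt{\pi}}{2 a^{\frac{3}{2}}}.$$

Repeating $3$ times in total — each differentiation brings down another $(-t^2)$ — gives
$$\frac{d^{3}J}{da^{3}} = \int_{-\infty}^{\infty} t^{6} e^{- a t^{2}} \, dt = \frac{15 \sqrt{\pi}}{8 a^{\frac{7}{2}}},$$
and the integrand here is $(-1)^{3}$ times the target integrand, so $I = (-1)^{3}\,\frac{d^{3}J}{da^{3}} = - \frac{15 \sqrt{\pi}}{8 a^{\frac{7}{2}}}$.

Setting $a = 1$:
$$I = - \frac{15 \sqrt{\pi}}{8}.$$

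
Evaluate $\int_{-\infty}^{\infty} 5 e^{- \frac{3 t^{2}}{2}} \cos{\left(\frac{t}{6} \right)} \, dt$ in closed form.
$\frac{5 \sqrt{6} \sqrt{\pi}}{3 e^{\frac{1}{216}}}$

Define $I(b) = \int_{-\infty}^{\infty} 5 e^{- \frac{3 t^{2}}{2}} \cos{\left(b t \right)} \, dt$.

Differentiating under the integral sign,
$$I'(b) = \int_{-\infty}^{\infty} - 5 t e^{- \frac{3 t^{2}}{2}} \sin{\left(b t \right)} \, dt.$$

Integrate $\int_{-\infty}^{\infty} t \sin(b t)\, e^{- \frac{3 t^{2}}{2}}\, dt$ by parts with $u = \sin(b t)$ and $dv = t\, e^{- \frac{3 t^{2}}{2}}\, dt$, giving $v = - \frac{e^{- \frac{3 t^{2}}{2}}}{3}$. The boundary term vanishes and
$$\int_{-\infty}^{\infty} t \sin(b t)\, e^{- \frac{3 t^{2}}{2}}\, dt = \frac{b}{3} \int_{-\infty}^{\infty} \cos(b t)\, e^{- \frac{3 t^{2}}{2}}\, dt,$$
so $I'(b) = - \frac{b}{3}\, I(b)$.

This is a separable first-order ODE; solving with the initial condition $I(0) = \int_{-\infty}^{\infty} 5 e^{- \frac{3 t^{2}}{2}}\,dt = \frac{5 \sqrt{6} \sqrt{\pi}}{3}$ gives
$$I(b) = \frac{5 \sqrt{6} \sqrt{\pi} e^{- \frac{b^{2}}{6}}}{3}.$$

Setting $b = \frac{1}{6}$:
$$I = \frac{5 \sqrt{6} \sqrt{\pi}}{3 e^{\frac{1}{216}}}.$$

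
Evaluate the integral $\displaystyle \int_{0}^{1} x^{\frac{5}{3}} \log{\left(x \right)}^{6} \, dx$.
$\frac{98415}{131072}$

Begin with the known integral
$$J(a) = \int_{0}^{1} x^{a} \, dx = \frac{1}{a + 1}.$$

Differentiating under the integral sign brings down a factor of $\ln x$:
$$\frac{dJ}{da} = \int_{0}^{1} x^{a} \log{\left(x \right)} \, dx = - \frac{1}{\left(a + 1\right)^{2}}.$$

Repeating $6$ times in total — each differentiation brings down another $\ln x$ — gives
$$\frac{d^{6}J}{da^{6}} = \int_{0}^{1} x^{a} \log{\left(x \right)}^{6} \, dx = \frac{720}{\left(a + 1\right)^{7}},$$
and the integrand here is exactly the target integrand, so $I = \frac{720}{\left(a + 1\right)^{7}}$.

Setting $a = \frac{5}{3}$:
$$I = \frac{98415}{131072}.$$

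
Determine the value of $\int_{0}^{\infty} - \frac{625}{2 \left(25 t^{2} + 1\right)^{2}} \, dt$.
$- \frac{125 \pi}{8}$

Begin with the known result
$$J(a) = \int_{0}^{\infty} - \frac{1}{2 \left(a^{2} + t^{2}\right)} \, dt = - \frac{\pi}{4 a}.$$

Differentiating under the integral sign with respect to $a$,
$$\frac{dJ}{da} = \int_{0}^{\infty} \frac{a}{\left(a^{2} + t^{2}\right)^{2}} \, dt = \frac{\pi}{4 a^{2}},$$
so $\int_{0}^{\infty} - \frac{1}{2 \left(a^{2} + t^{2}\right)^{2}} \, dt = - \frac{\pi}{8 a^{3}}$.

Setting $a = \frac{1}{5}$:
$$I = - \frac{125 \pi}{8}.$$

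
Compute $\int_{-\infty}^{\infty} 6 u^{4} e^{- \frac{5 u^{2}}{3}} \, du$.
$\frac{81 \sqrt{15} \sqrt{\pi}}{250}$

Begin with the known integral
$$J(a) = \int_{-\infty}^{\infty} 6 e^{- a u^{2}} \, du = \frac{6 \sqrt{\pi}}{\sqrt{a}}.$$

Differentiating under the integral sign brings down a factor of $(-u^2)$:
$$\frac{dJ}{da} = \int_{-\infty}^{\infty} - 6 u^{2} e^{- a u^{2}} \, du = - \frac{3 \sqrt{\pi}}{a^{\frac{3}{2}}}.$$

Repeating twice in total — each differentiation brings down another $(-u^2)$ — gives
$$\frac{d^{2}J}{da^{2}} = \int_{-\infty}^{\infty} 6 u^{4} e^{- a u^{2}} \, du = \frac{9 \sqrt{\pi}}{2 a^{\frac{5}{2}}},$$
and the integrand here is exactly the target integrand, so $I = \frac{9 \sqrt{\pi}}{2 a^{\frac{5}{2}}}$.

Setting $a = \frac{5}{3}$:
$$I = \frac{81 \sqrt{15} \sqrt{\pi}}{250}.$$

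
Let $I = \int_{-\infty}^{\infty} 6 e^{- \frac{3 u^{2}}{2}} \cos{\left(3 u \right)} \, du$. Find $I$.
$\frac{2 \sqrt{6} \sqrt{\pi}}{e^{\frac{3}{2}}}$

Let $b$ denote the cosine frequency and define $I(b) = \int_{-\infty}^{\infty} 6 e^{- \frac{3 u^{2}}{2}} \cos{\left(b u \right)} \, du$.

Differentiating under the integral sign,
$$I'(b) = \int_{-\infty}^{\infty} - 6 u e^{- \frac{3 u^{2}}{2}} \sin{\left(b u \right)} \, du.$$

Integrate $\int_{-\infty}^{\infty} u \sin(b u)\, e^{- \frac{3 u^{2}}{2}}\, du$ by parts with $w = \sin(b u)$ and $dv = u\, e^{- \frac{3 u^{2}}{2}}\, du$, giving $v = - \frac{e^{- \frac{3 u^{2}}{2}}}{3}$. The boundary term vanishes and
$$\int_{-\infty}^{\infty} u \sin(b u)\, e^{- \frac{3 u^{2}}{2}}\, du = \frac{b}{3} \int_{-\infty}^{\infty} \cos(b u)\, e^{- \frac{3 u^{2}}{2}}\, du,$$
so $I'(b) = - \frac{b}{3}\, I(b)$.

This is a separable first-order ODE; solving with the initial condition $I(0) = \int_{-\infty}^{\infty} 6 e^{- \frac{3 u^{2}}{2}}\,du = 2 \sqrt{6} \sqrt{\pi}$ gives
$$I(b) = 2 \sqrt{6} \sqrt{\pi} e^{- \frac{b^{2}}{6}}.$$

Setting $b = 3$:
$$I = \frac{2 \sqrt{6} \sqrt{\pi}}{e^{\frac{3}{2}}}.$$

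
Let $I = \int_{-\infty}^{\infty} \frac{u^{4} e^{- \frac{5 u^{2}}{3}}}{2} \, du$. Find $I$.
$\frac{27 \sqrt{15} \sqrt{\pi}}{1000}$

Consider the simpler parametrised integral
$$J(a) = \int_{-\infty}^{\infty} \frac{e^{- a u^{2}}}{2} \, du = \frac{\sqrt{\pi}}{2 \sqrt{a}}.$$

Differentiating under the integral sign brings down a factor of $(-u^2)$:
$$\frac{dJ}{da} = \int_{-\infty}^{\infty} - \frac{u^{2} e^{- a u^{2}}}{2} \, du = - \frac{\sqrt{\pi}}{4 a^{\frac{3}{2}}}.$$

Repeating twice in total — each differentiation brings down another $(-u^2)$ — gives
$$\frac{d^{2}J}{da^{2}} = \int_{-\infty}^{\infty} \frac{u^{4} e^{- a u^{2}}}{2} \, du = \frac{3 \sqrt{\pi}}{8 a^{\frac{5}{2}}},$$
and the integrand here is exactly the target integrand, so $I = \frac{3 \sqrt{\pi}}{8 a^{\frac{5}{2}}}$.

Setting $a = \frac{5}{3}$:
$$I = \frac{27 \sqrt{15} \sqrt{\pi}}{1000}.$$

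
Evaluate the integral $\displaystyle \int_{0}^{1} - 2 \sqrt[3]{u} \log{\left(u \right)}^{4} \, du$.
$- \frac{729}{64}$

Start from the elementary integral
$$J(a) = \int_{0}^{1} - 2 u^{a} \, du = - \frac{2}{a + 1}.$$

Differentiating under the integral sign brings down a factor of $\ln u$:
$$\frac{dJ}{da} = \int_{0}^{1} - 2 u^{a} \log{\left(u \right)} \, du = \frac{2}{\left(a + 1\right)^{2}}.$$

Repeating $4$ times in total — each differentiation brings down another $\ln u$ — gives
$$\frac{d^{4}J}{da^{4}} = \int_{0}^{1} - 2 u^{a} \log{\left(u \right)}^{4} \, du = - \frac{48}{\left(a + 1\right)^{5}},$$
and the integrand here is exactly the target integrand, so $I = - \frac{48}{\left(a + 1\right)^{5}}$.

Setting $a = \frac{1}{3}$:
$$I = - \frac{729}{64}.$$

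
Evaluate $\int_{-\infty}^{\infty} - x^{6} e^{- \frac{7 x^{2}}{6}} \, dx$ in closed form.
$- \frac{405 \sqrt{42} \sqrt{\pi}}{2401}$

Begin with the known integral
$$J(a) = \int_{-\infty}^{\infty} - e^{- a x^{2}} \, dx = - \frac{\sqrt{\pi}}{\sqrt{a}}.$$

Differentiating under the integral sign brings down a factor of $(-x^2)$:
$$\frac{dJ}{da} = \int_{-\infty}^{\infty} x^{2} e^{- a x^{2}} \, dx = \frac{\sqrt{\pi}}{2 a^{\frac{3}{2}}}.$$

Repeating $3$ times in total — each differentiation brings down another $(-x^2)$ — gives
$$\frac{d^{3}J}{da^{3}} = \int_{-\infty}^{\infty} x^{6} e^{- a x^{2}} \, dx = \frac{15 \sqrt{\pi}}{8 a^{\frac{7}{2}}},$$
and the integrand here is $(-1)^{3}$ times the target integrand, so $I = (-1)^{3}\,\frac{d^{3}J}{da^{3}} = - \frac{15 \sqrt{\pi}}{8 a^{\frac{7}{2}}}$.

Setting $a = \frac{7}{6}$:
$$I = - \frac{405 \sqrt{42} \sqrt{\pi}}{2401}.$$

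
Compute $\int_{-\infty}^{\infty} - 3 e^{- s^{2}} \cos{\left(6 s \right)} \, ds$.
$- \frac{3 \sqrt{\pi}}{e^{9}}$

Let $b$ denote the cosine frequency and define $I(b) = \int_{-\infty}^{\infty} - 3 e^{- s^{2}} \cos{\left(b s \right)} \, ds$.

Differentiating under the integral sign,
$$I'(b) = \int_{-\infty}^{\infty} 3 s e^{- s^{2}} \sin{\left(b s \right)} \, ds.$$

Integrate $\int_{-\infty}^{\infty} s \sin(b s)\, e^{- s^{2}}\, ds$ by parts with $u = \sin(b s)$ and $dv = s\, e^{- s^{2}}\, ds$, giving $v = - \frac{e^{- s^{2}}}{2}$. The boundary term vanishes and
$$\int_{-\infty}^{\infty} s \sin(b s)\, e^{- s^{2}}\, ds = \frac{b}{2} \int_{-\infty}^{\infty} \cos(b s)\, e^{- s^{2}}\, ds,$$
so $I'(b) = - \frac{b}{2}\, I(b)$.

This is a separable first-order ODE; solving with the initial condition $I(0) = \int_{-\infty}^{\infty} - 3 e^{- s^{2}}\,ds = - 3 \sqrt{\pi}$ gives
$$I(b) = - 3 \sqrt{\pi} e^{- \frac{b^{2}}{4}}.$$

Setting $b = 6$:
$$I = - \frac{3 \sqrt{\pi}}{e^{9}}.$$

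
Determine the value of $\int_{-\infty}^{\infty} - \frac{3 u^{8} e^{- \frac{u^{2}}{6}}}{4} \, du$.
$- \frac{25515 \sqrt{6} \sqrt{\pi}}{4}$

Start from the elementary integral
$$J(a) = \int_{-\infty}^{\infty} - \frac{3 e^{- a u^{2}}}{4} \, du = - \frac{3 \sqrt{\pi}}{4 \sqrt{a}}.$$

Differentiating under the integral sign brings down a factor of $(-u^2)$:
$$\frac{dJ}{da} = \int_{-\infty}^{\infty} \frac{3 u^{2} e^{- a u^{2}}}{4} \, du = \frac{3 \sqrt{\pi}}{8 a^{\frac{3}{2}}}.$$

Repeating $4$ times in total — each differentiation brings down another $(-u^2)$ — gives
$$\frac{d^{4}J}{da^{4}} = \int_{-\infty}^{\infty} - \frac{3 u^{8} e^{- a u^{2}}}{4} \, du = - \frac{315 \sqrt{\pi}}{64 a^{\frac{9}{2}}},$$
and the integrand here is exactly the target integrand, so $I = - \frac{315 \sqrt{\pi}}{64 a^{\frac{9}{2}}}$.

Setting $a = \frac{1}{6}$:
$$I = - \frac{25515 \sqrt{6} \sqrt{\pi}}{4}.$$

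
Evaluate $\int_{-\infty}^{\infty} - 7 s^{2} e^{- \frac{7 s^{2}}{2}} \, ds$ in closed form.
$- \frac{\sqrt{14} \sqrt{\pi}}{7}$

Consider the simpler parametrised integral
$$J(a) = \int_{-\infty}^{\infty} - 7 e^{- a s^{2}} \, ds = - \frac{7 \sqrt{\pi}}{\sqrt{a}}.$$

Differentiating under the integral sign brings down a factor of $(-s^2)$:
$$\frac{dJ}{da} = \int_{-\infty}^{\infty} 7 s^{2} e^{- a s^{2}} \, ds = \frac{7 \sqrt{\pi}}{2 a^{\frac{3}{2}}}.$$

The integral on the left is $-I$, so $I = - \frac{7 \sqrt{\pi}}{2 a^{\frac{3}{2}}}$.

Setting $a = \frac{7}{2}$:
$$I = - \frac{\sqrt{14} \sqrt{\pi}}{7}.$$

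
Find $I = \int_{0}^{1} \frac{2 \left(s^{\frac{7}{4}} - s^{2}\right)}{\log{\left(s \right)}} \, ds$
$\log{\left(\frac{121}{144} \right)}$

Consider the one-parameter family: let $I(a) = \int_{0}^{1} \frac{2 \left(- s^{2} + s^{a}\right)}{\log{\left(s \right)}} \, ds$.

Since $\dfrac{\partial}{\partial a}\,s^{a} = s^{a} \ln s$, the $\ln s$ in the denominator cancels and
$$\frac{dI}{da} = \int_{0}^{1} 2 s^{a} \, ds = 2 \left[\frac{s^{a+1}}{a+1}\right]_0^1 = \frac{2}{a + 1}.$$

Integrating with respect to $a$ gives $I(a) = \log{\left(\frac{\left(a + 1\right)^{2}}{9} \right)} + C$.

At $a = 2$ the integrand is identically $0$, so $I(2) = 0$. The closed form gives $0$, hence $C = 0$.

Setting $a = \frac{7}{4}$:
$$I = \log{\left(\frac{121}{144} \right)}.$$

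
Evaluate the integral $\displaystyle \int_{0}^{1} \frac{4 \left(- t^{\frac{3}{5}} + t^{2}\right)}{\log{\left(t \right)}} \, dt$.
$\log{\left(\frac{50625}{4096} \right)}$

Introduce a parameter $a$ in the exponent: let $I(a) = \int_{0}^{1} \frac{4 \left(t^{2} - t^{a}\right)}{\log{\left(t \right)}} \, dt$.

Since $\dfrac{\partial}{\partial a}\,t^{a} = t^{a} \ln t$, the $\ln t$ in the denominator cancels and
$$\frac{dI}{da} = \int_{0}^{1} -4 t^{a} \, dt = -4 \left[\frac{t^{a+1}}{a+1}\right]_0^1 = - \frac{4}{a + 1}.$$

Integrating with respect to $a$ gives $I(a) = \log{\left(\frac{81}{\left(a + 1\right)^{4}} \right)} + C$.

At $a = 2$ the integrand is identically $0$, so $I(2) = 0$. The closed form gives $0$, hence $C = 0$.

Setting $a = \frac{3}{5}$:
$$I = \log{\left(\frac{50625}{4096} \right)}.$$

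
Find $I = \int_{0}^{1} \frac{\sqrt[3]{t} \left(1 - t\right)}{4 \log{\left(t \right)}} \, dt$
$- \frac{\log{\left(7 \right)}}{4} + \frac{\log{\left(2 \right)}}{2}$

Introduce a parameter $a$ in the exponent: let $I(a) = \int_{0}^{1} \frac{\sqrt[3]{t} - t^{a}}{4 \log{\left(t \right)}} \, dt$.

Since $\dfrac{\partial}{\partial a}\,t^{a} = t^{a} \ln t$, the $\ln t$ in the denominator cancels and
$$\frac{dI}{da} = \int_{0}^{1} - \frac{1}{4} t^{a} \, dt = - \frac{1}{4} \left[\frac{t^{a+1}}{a+1}\right]_0^1 = - \frac{1}{4 a + 4}.$$

Integrating with respect to $a$ gives $I(a) = - \frac{\log{\left(a + 1 \right)}}{4} - \frac{\log{\left(3 \right)}}{4} + \frac{\log{\left(2 \right)}}{2} + C$.

At $a = \frac{1}{3}$ the integrand is identically $0$, so $I(\frac{1}{3}) = 0$. The closed form gives $0$, hence $C = 0$.

Setting $a = \frac{4}{3}$:
$$I = - \frac{\log{\left(7 \right)}}{4} + \frac{\log{\left(2 \right)}}{2}.$$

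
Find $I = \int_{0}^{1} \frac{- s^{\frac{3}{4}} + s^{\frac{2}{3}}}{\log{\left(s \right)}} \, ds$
$\log{\left(\frac{20}{21} \right)}$

Consider the one-parameter family: let $I(a) = \int_{0}^{1} \frac{- s^{\frac{3}{4}} + s^{a}}{\log{\left(s \right)}} \, ds$.

Since $\dfrac{\partial}{\partial a}\,s^{a} = s^{a} \ln s$, the $\ln s$ in the denominator cancels and
$$\frac{dI}{da} = \int_{0}^{1} s^{a} \, ds = \left[\frac{s^{a+1}}{a+1}\right]_0^1 = \frac{1}{a + 1}.$$

Integrating with respect to $a$ gives $I(a) = \log{\left(\frac{4 a}{7} + \frac{4}{7} \right)} + C$.

At $a = \frac{3}{4}$ the integrand is identically $0$, so $I(\frac{3}{4}) = 0$. The closed form gives $0$, hence $C = 0$.

Setting $a = \frac{2}{3}$:
$$I = \log{\left(\frac{20}{21} \right)}.$$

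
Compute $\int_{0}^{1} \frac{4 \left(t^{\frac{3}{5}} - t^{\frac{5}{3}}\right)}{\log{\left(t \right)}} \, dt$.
$\log{\left(\frac{81}{625} \right)}$

Introduce a parameter $a$ in the exponent: let $I(a) = \int_{0}^{1} \frac{4 \left(- t^{\frac{5}{3}} + t^{a}\right)}{\log{\left(t \right)}} \, dt$.

Since $\dfrac{\partial}{\partial a}\,t^{a} = t^{a} \ln t$, the $\ln t$ in the denominator cancels and
$$\frac{dI}{da} = \int_{0}^{1} 4 t^{a} \, dt = 4 \left[\frac{t^{a+1}}{a+1}\right]_0^1 = \frac{4}{a + 1}.$$

Integrating with respect to $a$ gives $I(a) = \log{\left(\frac{81 \left(a + 1\right)^{4}}{4096} \right)} + C$.

At $a = \frac{5}{3}$ the integrand is identically $0$, so $I(\frac{5}{3}) = 0$. The closed form gives $0$, hence $C = 0$.

Setting $a = \frac{3}{5}$:
$$I = \log{\left(\frac{81}{625} \right)}.$$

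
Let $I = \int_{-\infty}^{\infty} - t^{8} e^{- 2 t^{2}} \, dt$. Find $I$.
$- \frac{105 \sqrt{2} \sqrt{\pi}}{512}$

Consider the simpler parametrised integral
$$J(a) = \int_{-\infty}^{\infty} - e^{- a t^{2}} \, dt = - \frac{\sqrt{\pi}}{\sqrt{a}}.$$

Differentiating under the integral sign brings down a factor of $(-t^2)$:
$$\frac{dJ}{da} = \int_{-\infty}^{\infty} t^{2} e^{- a t^{2}} \, dt = \frac{\sqrt{\pi}}{2 a^{\frac{3}{2}}}.$$

Repeating $4$ times in total — each differentiation brings down another $(-t^2)$ — gives
$$\frac{d^{4}J}{da^{4}} = \int_{-\infty}^{\infty} - t^{8} e^{- a t^{2}} \, dt = - \frac{105 \sqrt{\pi}}{16 a^{\frac{9}{2}}},$$
and the integrand here is exactly the target integrand, so $I = - \frac{105 \sqrt{\pi}}{16 a^{\frac{9}{2}}}$.

Setting $a = 2$:
$$I = - \frac{105 \sqrt{2} \sqrt{\pi}}{512}.$$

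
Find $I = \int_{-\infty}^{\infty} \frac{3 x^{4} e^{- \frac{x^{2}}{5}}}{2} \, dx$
$\frac{225 \sqrt{5} \sqrt{\pi}}{8}$

Begin with the known integral
$$J(a) = \int_{-\infty}^{\infty} \frac{3 e^{- a x^{2}}}{2} \, dx = \frac{3 \sqrt{\pi}}{2 \sqrt{a}}.$$

Differentiating under the integral sign brings down a factor of $(-x^2)$:
$$\frac{dJ}{da} = \int_{-\infty}^{\infty} - \frac{3 x^{2} e^{- a x^{2}}}{2} \, dx = - \frac{3 \sqrt{\pi}}{4 a^{\frac{3}{2}}}.$$

Repeating twice in total — each differentiation brings down another $(-x^2)$ — gives
$$\frac{d^{2}J}{da^{2}} = \int_{-\infty}^{\infty} \frac{3 x^{4} e^{- a x^{2}}}{2} \, dx = \frac{9 \sqrt{\pi}}{8 a^{\frac{5}{2}}},$$
and the integrand here is exactly the target integrand, so $I = \frac{9 \sqrt{\pi}}{8 a^{\frac{5}{2}}}$.

Setting $a = \frac{1}{5}$:
$$I = \frac{225 \sqrt{5} \sqrt{\pi}}{8}.$$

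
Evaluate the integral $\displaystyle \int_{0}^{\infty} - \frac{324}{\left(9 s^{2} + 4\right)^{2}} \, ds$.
$- \frac{27 \pi}{8}$

Recall the elementary integral
$$J(a) = \int_{0}^{\infty} - \frac{4}{a^{2} + s^{2}} \, ds = - \frac{2 \pi}{a}.$$

Differentiating under the integral sign with respect to $a$,
$$\frac{dJ}{da} = \int_{0}^{\infty} \frac{8 a}{\left(a^{2} + s^{2}\right)^{2}} \, ds = \frac{2 \pi}{a^{2}},$$
so $\int_{0}^{\infty} - \frac{4}{\left(a^{2} + s^{2}\right)^{2}} \, ds = - \frac{\pi}{a^{3}}$.

Setting $a = \frac{2}{3}$:
$$I = - \frac{27 \pi}{8}.$$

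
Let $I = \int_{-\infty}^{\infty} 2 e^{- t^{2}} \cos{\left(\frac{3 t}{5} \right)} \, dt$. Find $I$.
$\frac{2 \sqrt{\pi}}{e^{\frac{9}{100}}}$

Let $b$ denote the cosine frequency and define $I(b) = \int_{-\infty}^{\infty} 2 e^{- t^{2}} \cos{\left(b t \right)} \, dt$.

Differentiating under the integral sign,
$$I'(b) = \int_{-\infty}^{\infty} - 2 t e^{- t^{2}} \sin{\left(b t \right)} \, dt.$$

Integrate $\int_{-\infty}^{\infty} t \sin(b t)\, e^{- t^{2}}\, dt$ by parts with $u = \sin(b t)$ and $dv = t\, e^{- t^{2}}\, dt$, giving $v = - \frac{e^{- t^{2}}}{2}$. The boundary term vanishes and
$$\int_{-\infty}^{\infty} t \sin(b t)\, e^{- t^{2}}\, dt = \frac{b}{2} \int_{-\infty}^{\infty} \cos(b t)\, e^{- t^{2}}\, dt,$$
so $I'(b) = - \frac{b}{2}\, I(b)$.

This is a separable first-order ODE; solving with the initial condition $I(0) = \int_{-\infty}^{\infty} 2 e^{- t^{2}}\,dt = 2 \sqrt{\pi}$ gives
$$I(b) = 2 \sqrt{\pi} e^{- \frac{b^{2}}{4}}.$$

Setting $b = \frac{3}{5}$:
$$I = \frac{2 \sqrt{\pi}}{e^{\frac{9}{100}}}.$$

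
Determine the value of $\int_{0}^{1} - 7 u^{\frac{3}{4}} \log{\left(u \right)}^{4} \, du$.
$- \frac{24576}{2401}$

Start from the elementary integral
$$J(a) = \int_{0}^{1} - 7 u^{a} \, du = - \frac{7}{a + 1}.$$

Differentiating under the integral sign brings down a factor of $\ln u$:
$$\frac{dJ}{da} = \int_{0}^{1} - 7 u^{a} \log{\left(u \right)} \, du = \frac{7}{\left(a + 1\right)^{2}}.$$

Repeating $4$ times in total — each differentiation brings down another $\ln u$ — gives
$$\frac{d^{4}J}{da^{4}} = \int_{0}^{1} - 7 u^{a} \log{\left(u \right)}^{4} \, du = - \frac{168}{\left(a + 1\right)^{5}},$$
and the integrand here is exactly the target integrand, so $I = - \frac{168}{\left(a + 1\right)^{5}}$.

Setting $a = \frac{3}{4}$:
$$I = - \frac{24576}{2401}.$$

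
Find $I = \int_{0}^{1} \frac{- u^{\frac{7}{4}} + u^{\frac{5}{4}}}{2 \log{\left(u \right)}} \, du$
$- \frac{\log{\left(11 \right)}}{2} + \log{\left(3 \right)}$

Consider the one-parameter family: let $I(a) = \int_{0}^{1} \frac{u^{\frac{5}{4}} - u^{a}}{2 \log{\left(u \right)}} \, du$.

Since $\dfrac{\partial}{\partial a}\,u^{a} = u^{a} \ln u$, the $\ln u$ in the denominator cancels and
$$\frac{dI}{da} = \int_{0}^{1} - \frac{1}{2} u^{a} \, du = - \frac{1}{2} \left[\frac{u^{a+1}}{a+1}\right]_0^1 = - \frac{1}{2 a + 2}.$$

Integrating with respect to $a$ gives $I(a) = - \frac{\log{\left(a + 1 \right)}}{2} - \log{\left(2 \right)} + \log{\left(3 \right)} + C$.

At $a = \frac{5}{4}$ the integrand is identically $0$, so $I(\frac{5}{4}) = 0$. The closed form gives $0$, hence $C = 0$.

Setting $a = \frac{7}{4}$:
$$I = - \frac{\log{\left(11 \right)}}{2} + \log{\left(3 \right)}.$$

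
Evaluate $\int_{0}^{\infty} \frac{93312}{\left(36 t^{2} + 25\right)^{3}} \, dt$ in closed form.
$\frac{2916 \pi}{3125}$

Begin with the known result
$$J(a) = \int_{0}^{\infty} \frac{2}{a^{2} + t^{2}} \, dt = \frac{\pi}{a}.$$

Differentiating under the integral sign with respect to $a$,
$$\frac{dJ}{da} = \int_{0}^{\infty} - \frac{4 a}{\left(a^{2} + t^{2}\right)^{2}} \, dt = - \frac{\pi}{a^{2}},$$
so $\int_{0}^{\infty} \frac{2}{\left(a^{2} + t^{2}\right)^{2}} \, dt = \frac{\pi}{2 a^{3}}$.

Repeating — each differentiation of $1/(t^2+a^2)^j$ produces $-2ja/(t^2+a^2)^{j+1}$ — and dividing through by $-2ja$ at each step yields, after $2$ differentiations in total,
$$\int_{0}^{\infty} \frac{2}{\left(a^{2} + t^{2}\right)^{3}} \, dt = \frac{3 \pi}{8 a^{5}}.$$

Setting $a = \frac{5}{6}$:
$$I = \frac{2916 \pi}{3125}.$$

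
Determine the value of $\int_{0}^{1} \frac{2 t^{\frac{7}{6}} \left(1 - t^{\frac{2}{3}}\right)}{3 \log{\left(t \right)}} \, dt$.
$- \frac{2 \log{\left(17 \right)}}{3} + \frac{2 \log{\left(13 \right)}}{3}$

Introduce a parameter $a$ in the exponent: let $I(a) = \int_{0}^{1} \frac{2 \left(- t^{\frac{11}{6}} + t^{a}\right)}{3 \log{\left(t \right)}} \, dt$.

Since $\dfrac{\partial}{\partial a}\,t^{a} = t^{a} \ln t$, the $\ln t$ in the denominator cancels and
$$\frac{dI}{da} = \int_{0}^{1} \frac{2}{3} t^{a} \, dt = \frac{2}{3} \left[\frac{t^{a+1}}{a+1}\right]_0^1 = \frac{2}{3 \left(a + 1\right)}.$$

Integrating with respect to $a$ gives $I(a) = \log{\left(\frac{\sqrt[3]{17} \cdot 6^{\frac{2}{3}} \left(a + 1\right)^{\frac{2}{3}}}{17} \right)} + C$.

At $a = \frac{11}{6}$ the integrand is identically $0$, so $I(\frac{11}{6}) = 0$. The closed form gives $0$, hence $C = 0$.

Setting $a = \frac{7}{6}$:
$$I = - \frac{2 \log{\left(17 \right)}}{3} + \frac{2 \log{\left(13 \right)}}{3}.$$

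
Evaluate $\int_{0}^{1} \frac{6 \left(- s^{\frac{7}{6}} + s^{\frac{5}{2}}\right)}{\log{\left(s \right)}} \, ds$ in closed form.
$- \log{\left(\frac{4826809}{85766121} \right)}$

Replace the exponent $\frac{7}{6}$ by a parameter $a$: let $I(a) = \int_{0}^{1} \frac{6 \left(s^{\frac{5}{2}} - s^{a}\right)}{\log{\left(s \right)}} \, ds$.

Since $\dfrac{\partial}{\partial a}\,s^{a} = s^{a} \ln s$, the $\ln s$ in the denominator cancels and
$$\frac{dI}{da} = \int_{0}^{1} -6 s^{a} \, ds = -6 \left[\frac{s^{a+1}}{a+1}\right]_0^1 = - \frac{6}{a + 1}.$$

Integrating with respect to $a$ gives $I(a) = - \log{\left(\frac{64 \left(a + 1\right)^{6}}{117649} \right)} + C$.

At $a = \frac{5}{2}$ the integrand is identically $0$, so $I(\frac{5}{2}) = 0$. The closed form gives $0$, hence $C = 0$.

Setting $a = \frac{7}{6}$:
$$I = - \log{\left(\frac{4826809}{85766121} \right)}.$$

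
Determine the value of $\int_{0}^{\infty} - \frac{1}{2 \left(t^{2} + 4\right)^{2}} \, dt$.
$- \frac{\pi}{64}$

Start from the standard arctangent integral
$$J(a) = \int_{0}^{\infty} - \frac{1}{2 \left(a^{2} + t^{2}\right)} \, dt = - \frac{\pi}{4 a}.$$

Differentiating under the integral sign with respect to $a$,
$$\frac{dJ}{da} = \int_{0}^{\infty} \frac{a}{\left(a^{2} + t^{2}\right)^{2}} \, dt = \frac{\pi}{4 a^{2}},$$
so $\int_{0}^{\infty} - \frac{1}{2 \left(a^{2} + t^{2}\right)^{2}} \, dt = - \frac{\pi}{8 a^{3}}$.

Setting $a = 2$:
$$I = - \frac{\pi}{64}.$$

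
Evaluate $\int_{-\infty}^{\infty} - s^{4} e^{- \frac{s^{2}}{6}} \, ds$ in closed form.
$- 27 \sqrt{6} \sqrt{\pi}$

Consider the simpler parametrised integral
$$J(a) = \int_{-\infty}^{\infty} - e^{- a s^{2}} \, ds = - \frac{\sqrt{\pi}}{\sqrt{a}}.$$

Differentiating under the integral sign brings down a factor of $(-s^2)$:
$$\frac{dJ}{da} = \int_{-\infty}^{\infty} s^{2} e^{- a s^{2}} \, ds = \frac{\sqrt{\pi}}{2 a^{\frac{3}{2}}}.$$

Repeating twice in total — each differentiation brings down another $(-s^2)$ — gives
$$\frac{d^{2}J}{da^{2}} = \int_{-\infty}^{\infty} - s^{4} e^{- a s^{2}} \, ds = - \frac{3 \sqrt{\pi}}{4 a^{\frac{5}{2}}},$$
and the integrand here is exactly the target integrand, so $I = - \frac{3 \sqrt{\pi}}{4 a^{\frac{5}{2}}}$.

Setting $a = \frac{1}{6}$:
$$I = - 27 \sqrt{6} \sqrt{\pi}.$$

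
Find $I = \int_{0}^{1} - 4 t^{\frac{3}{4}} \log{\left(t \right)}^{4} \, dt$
$- \frac{98304}{16807}$

Start from the elementary integral
$$J(a) = \int_{0}^{1} - 4 t^{a} \, dt = - \frac{4}{a + 1}.$$

Differentiating under the integral sign brings down a factor of $\ln t$:
$$\frac{dJ}{da} = \int_{0}^{1} - 4 t^{a} \log{\left(t \right)} \, dt = \frac{4}{\left(a + 1\right)^{2}}.$$

Repeating $4$ times in total — each differentiation brings down another $\ln t$ — gives
$$\frac{d^{4}J}{da^{4}} = \int_{0}^{1} - 4 t^{a} \log{\left(t \right)}^{4} \, dt = - \frac{96}{\left(a + 1\right)^{5}},$$
and the integrand here is exactly the target integrand, so $I = - \frac{96}{\left(a + 1\right)^{5}}$.

Setting $a = \frac{3}{4}$:
$$I = - \frac{98304}{16807}.$$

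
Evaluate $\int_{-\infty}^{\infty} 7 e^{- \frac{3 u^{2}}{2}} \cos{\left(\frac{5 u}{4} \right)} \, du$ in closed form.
$\frac{7 \sqrt{6} \sqrt{\pi}}{3 e^{\frac{25}{96}}}$

Define $I(b) = \int_{-\infty}^{\infty} 7 e^{- \frac{3 u^{2}}{2}} \cos{\left(b u \right)} \, du$.

Differentiating under the integral sign,
$$I'(b) = \int_{-\infty}^{\infty} - 7 u e^{- \frac{3 u^{2}}{2}} \sin{\left(b u \right)} \, du.$$

Integrate $\int_{-\infty}^{\infty} u \sin(b u)\, e^{- \frac{3 u^{2}}{2}}\, du$ by parts with $w = \sin(b u)$ and $dv = u\, e^{- \frac{3 u^{2}}{2}}\, du$, giving $v = - \frac{e^{- \frac{3 u^{2}}{2}}}{3}$. The boundary term vanishes and
$$\int_{-\infty}^{\infty} u \sin(b u)\, e^{- \frac{3 u^{2}}{2}}\, du = \frac{b}{3} \int_{-\infty}^{\infty} \cos(b u)\, e^{- \frac{3 u^{2}}{2}}\, du,$$
so $I'(b) = - \frac{b}{3}\, I(b)$.

This is a separable first-order ODE; solving with the initial condition $I(0) = \int_{-\infty}^{\infty} 7 e^{- \frac{3 u^{2}}{2}}\,du = \frac{7 \sqrt{6} \sqrt{\pi}}{3}$ gives
$$I(b) = \frac{7 \sqrt{6} \sqrt{\pi} e^{- \frac{b^{2}}{6}}}{3}.$$

Setting $b = \frac{5}{4}$:
$$I = \frac{7 \sqrt{6} \sqrt{\pi}}{3 e^{\frac{25}{96}}}.$$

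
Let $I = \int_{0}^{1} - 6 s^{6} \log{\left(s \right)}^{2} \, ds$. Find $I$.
$- \frac{12}{343}$

Begin with the known integral
$$J(a) = \int_{0}^{1} - 6 s^{a} \, ds = - \frac{6}{a + 1}.$$

Differentiating under the integral sign brings down a factor of $\ln s$:
$$\frac{dJ}{da} = \int_{0}^{1} - 6 s^{a} \log{\left(s \right)} \, ds = \frac{6}{\left(a + 1\right)^{2}}.$$

Repeating twice in total — each differentiation brings down another $\ln s$ — gives
$$\frac{d^{2}J}{da^{2}} = \int_{0}^{1} - 6 s^{a} \log{\left(s \right)}^{2} \, ds = - \frac{12}{\left(a + 1\right)^{3}},$$
and the integrand here is exactly the target integrand, so $I = - \frac{12}{\left(a + 1\right)^{3}}$.

Setting $a = 6$:
$$I = - \frac{12}{343}.$$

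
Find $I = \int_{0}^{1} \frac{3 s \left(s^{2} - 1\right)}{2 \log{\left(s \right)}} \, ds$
$\frac{3 \log{\left(2 \right)}}{2}$

Consider the one-parameter family: let $I(a) = \int_{0}^{1} \frac{3 \left(s^{3} - s^{a}\right)}{2 \log{\left(s \right)}} \, ds$.

Since $\dfrac{\partial}{\partial a}\,s^{a} = s^{a} \ln s$, the $\ln s$ in the denominator cancels and
$$\frac{dI}{da} = \int_{0}^{1} - \frac{3}{2} s^{a} \, ds = - \frac{3}{2} \left[\frac{s^{a+1}}{a+1}\right]_0^1 = - \frac{3}{2 a + 2}.$$

Integrating with respect to $a$ gives $I(a) = - \log{\left(\frac{\left(a + 1\right)^{\frac{3}{2}}}{8} \right)} + C$.

At $a = 3$ the integrand is identically $0$, so $I(3) = 0$. The closed form gives $0$, hence $C = 0$.

Setting $a = 1$:
$$I = \frac{3 \log{\left(2 \right)}}{2}.$$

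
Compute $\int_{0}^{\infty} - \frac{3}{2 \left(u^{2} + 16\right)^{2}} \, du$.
$- \frac{3 \pi}{512}$

Start from the standard arctangent integral
$$J(a) = \int_{0}^{\infty} - \frac{3}{2 \left(a^{2} + u^{2}\right)} \, du = - \frac{3 \pi}{4 a}.$$

Differentiating under the integral sign with respect to $a$,
$$\frac{dJ}{da} = \int_{0}^{\infty} \frac{3 a}{\left(a^{2} + u^{2}\right)^{2}} \, du = \frac{3 \pi}{4 a^{2}},$$
so $\int_{0}^{\infty} - \frac{3}{2 \left(a^{2} + u^{2}\right)^{2}} \, du = - \frac{3 \pi}{8 a^{3}}$.

Setting $a = 4$:
$$I = - \frac{3 \pi}{512}.$$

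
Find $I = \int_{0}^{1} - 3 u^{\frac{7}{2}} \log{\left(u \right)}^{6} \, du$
$- \frac{10240}{177147}$

Start from the elementary integral
$$J(a) = \int_{0}^{1} - 3 u^{a} \, du = - \frac{3}{a + 1}.$$

Differentiating under the integral sign brings down a factor of $\ln u$:
$$\frac{dJ}{da} = \int_{0}^{1} - 3 u^{a} \log{\left(u \right)} \, du = \frac{3}{\left(a + 1\right)^{2}}.$$

Repeating $6$ times in total — each differentiation brings down another $\ln u$ — gives
$$\frac{d^{6}J}{da^{6}} = \int_{0}^{1} - 3 u^{a} \log{\left(u \right)}^{6} \, du = - \frac{2160}{\left(a + 1\right)^{7}},$$
and the integrand here is exactly the target integrand, so $I = - \frac{2160}{\left(a + 1\right)^{7}}$.

Setting $a = \frac{7}{2}$:
$$I = - \frac{10240}{177147}.$$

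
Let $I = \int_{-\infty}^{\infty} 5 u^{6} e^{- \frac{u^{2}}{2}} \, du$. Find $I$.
$75 \sqrt{2} \sqrt{\pi}$

Begin with the known integral
$$J(a) = \int_{-\infty}^{\infty} 5 e^{- a u^{2}} \, du = \frac{5 \sqrt{\pi}}{\sqrt{a}}.$$

Differentiating under the integral sign brings down a factor of $(-u^2)$:
$$\frac{dJ}{da} = \int_{-\infty}^{\infty} - 5 u^{2} e^{- a u^{2}} \, du = - \frac{5 \sqrt{\pi}}{2 a^{\frac{3}{2}}}.$$

Repeating $3$ times in total — each differentiation brings down another $(-u^2)$ — gives
$$\frac{d^{3}J}{da^{3}} = \int_{-\infty}^{\infty} - 5 u^{6} e^{- a u^{2}} \, du = - \frac{75 \sqrt{\pi}}{8 a^{\frac{7}{2}}},$$
and the integrand here is $(-1)^{3}$ times the target integrand, so $I = (-1)^{3}\,\frac{d^{3}J}{da^{3}} = \frac{75 \sqrt{\pi}}{8 a^{\frac{7}{2}}}$.

Setting $a = \frac{1}{2}$:
$$I = 75 \sqrt{2} \sqrt{\pi}.$$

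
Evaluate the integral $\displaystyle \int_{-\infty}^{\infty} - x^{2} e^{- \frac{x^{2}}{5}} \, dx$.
$- \frac{5 \sqrt{5} \sqrt{\pi}}{2}$

Begin with the known integral
$$J(a) = \int_{-\infty}^{\infty} - e^{- a x^{2}} \, dx = - \frac{\sqrt{\pi}}{\sqrt{a}}.$$

Differentiating under the integral sign brings down a factor of $(-x^2)$:
$$\frac{dJ}{da} = \int_{-\infty}^{\infty} x^{2} e^{- a x^{2}} \, dx = \frac{\sqrt{\pi}}{2 a^{\frac{3}{2}}}.$$

The integral on the left is $-I$, so $I = - \frac{\sqrt{\pi}}{2 a^{\frac{3}{2}}}$.

Setting $a = \frac{1}{5}$:
$$I = - \frac{5 \sqrt{5} \sqrt{\pi}}{2}.$$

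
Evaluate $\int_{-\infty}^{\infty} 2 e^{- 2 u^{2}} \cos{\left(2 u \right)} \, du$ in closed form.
$\frac{\sqrt{2} \sqrt{\pi}}{e^{\frac{1}{2}}}$

Define $I(b) = \int_{-\infty}^{\infty} 2 e^{- 2 u^{2}} \cos{\left(b u \right)} \, du$.

Differentiating under the integral sign,
$$I'(b) = \int_{-\infty}^{\infty} - 2 u e^{- 2 u^{2}} \sin{\left(b u \right)} \, du.$$

Integrate $\int_{-\infty}^{\infty} u \sin(b u)\, e^{- 2 u^{2}}\, du$ by parts with $w = \sin(b u)$ and $dv = u\, e^{- 2 u^{2}}\, du$, giving $v = - \frac{e^{- 2 u^{2}}}{4}$. The boundary term vanishes and
$$\int_{-\infty}^{\infty} u \sin(b u)\, e^{- 2 u^{2}}\, du = \frac{b}{4} \int_{-\infty}^{\infty} \cos(b u)\, e^{- 2 u^{2}}\, du,$$
so $I'(b) = - \frac{b}{4}\, I(b)$.

This is a separable first-order ODE; solving with the initial condition $I(0) = \int_{-\infty}^{\infty} 2 e^{- 2 u^{2}}\,du = \sqrt{2} \sqrt{\pi}$ gives
$$I(b) = \sqrt{2} \sqrt{\pi} e^{- \frac{b^{2}}{8}}.$$

Setting $b = 2$:
$$I = \frac{\sqrt{2} \sqrt{\pi}}{e^{\frac{1}{2}}}.$$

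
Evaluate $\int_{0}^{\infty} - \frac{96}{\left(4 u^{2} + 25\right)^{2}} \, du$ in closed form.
$- \frac{12 \pi}{125}$

Begin with the known result
$$J(a) = \int_{0}^{\infty} - \frac{6}{a^{2} + u^{2}} \, du = - \frac{3 \pi}{a}.$$

Differentiating under the integral sign with respect to $a$,
$$\frac{dJ}{da} = \int_{0}^{\infty} \frac{12 a}{\left(a^{2} + u^{2}\right)^{2}} \, du = \frac{3 \pi}{a^{2}},$$
so $\int_{0}^{\infty} - \frac{6}{\left(a^{2} + u^{2}\right)^{2}} \, du = - \frac{3 \pi}{2 a^{3}}$.

Setting $a = \frac{5}{2}$:
$$I = - \frac{12 \pi}{125}.$$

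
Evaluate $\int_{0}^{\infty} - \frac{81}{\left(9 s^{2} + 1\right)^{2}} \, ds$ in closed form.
$- \frac{27 \pi}{4}$

Start from the standard arctangent integral
$$J(a) = \int_{0}^{\infty} - \frac{1}{a^{2} + s^{2}} \, ds = - \frac{\pi}{2 a}.$$

Differentiating under the integral sign with respect to $a$,
$$\frac{dJ}{da} = \int_{0}^{\infty} \frac{2 a}{\left(a^{2} + s^{2}\right)^{2}} \, ds = \frac{\pi}{2 a^{2}},$$
so $\int_{0}^{\infty} - \frac{1}{\left(a^{2} + s^{2}\right)^{2}} \, ds = - \frac{\pi}{4 a^{3}}$.

Setting $a = \frac{1}{3}$:
$$I = - \frac{27 \pi}{4}.$$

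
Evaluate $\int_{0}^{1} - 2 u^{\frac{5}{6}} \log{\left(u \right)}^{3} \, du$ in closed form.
$\frac{15552}{14641}$

Consider the simpler parametrised integral
$$J(a) = \int_{0}^{1} - 2 u^{a} \, du = - \frac{2}{a + 1}.$$

Differentiating under the integral sign brings down a factor of $\ln u$:
$$\frac{dJ}{da} = \int_{0}^{1} - 2 u^{a} \log{\left(u \right)} \, du = \frac{2}{\left(a + 1\right)^{2}}.$$

Repeating $3$ times in total — each differentiation brings down another $\ln u$ — gives
$$\frac{d^{3}J}{da^{3}} = \int_{0}^{1} - 2 u^{a} \log{\left(u \right)}^{3} \, du = \frac{12}{\left(a + 1\right)^{4}},$$
and the integrand here is exactly the target integrand, so $I = \frac{12}{\left(a + 1\right)^{4}}$.

Setting $a = \frac{5}{6}$:
$$I = \frac{15552}{14641}.$$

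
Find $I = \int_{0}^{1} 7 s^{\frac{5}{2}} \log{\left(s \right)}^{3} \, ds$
$- \frac{96}{343}$

Begin with the known integral
$$J(a) = \int_{0}^{1} 7 s^{a} \, ds = \frac{7}{a + 1}.$$

Differentiating under the integral sign brings down a factor of $\ln s$:
$$\frac{dJ}{da} = \int_{0}^{1} 7 s^{a} \log{\left(s \right)} \, ds = - \frac{7}{\left(a + 1\right)^{2}}.$$

Repeating $3$ times in total — each differentiation brings down another $\ln s$ — gives
$$\frac{d^{3}J}{da^{3}} = \int_{0}^{1} 7 s^{a} \log{\left(s \right)}^{3} \, ds = - \frac{42}{\left(a + 1\right)^{4}},$$
and the integrand here is exactly the target integrand, so $I = - \frac{42}{\left(a + 1\right)^{4}}$.

Setting $a = \frac{5}{2}$:
$$I = - \frac{96}{343}.$$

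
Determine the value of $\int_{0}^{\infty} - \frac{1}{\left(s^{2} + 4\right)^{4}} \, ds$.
$- \frac{5 \pi}{4096}$

Start from the standard arctangent integral
$$J(a) = \int_{0}^{\infty} - \frac{1}{a^{2} + s^{2}} \, ds = - \frac{\pi}{2 a}.$$

Differentiating under the integral sign with respect to $a$,
$$\frac{dJ}{da} = \int_{0}^{\infty} \frac{2 a}{\left(a^{2} + s^{2}\right)^{2}} \, ds = \frac{\pi}{2 a^{2}},$$
so $\int_{0}^{\infty} - \frac{1}{\left(a^{2} + s^{2}\right)^{2}} \, ds = - \frac{\pi}{4 a^{3}}$.

Repeating — each differentiation of $1/(s^2+a^2)^j$ produces $-2ja/(s^2+a^2)^{j+1}$ — and dividing through by $-2ja$ at each step yields, after $3$ differentiations in total,
$$\int_{0}^{\infty} - \frac{1}{\left(a^{2} + s^{2}\right)^{4}} \, ds = - \frac{5 \pi}{32 a^{7}}.$$

Setting $a = 2$:
$$I = - \frac{5 \pi}{4096}.$$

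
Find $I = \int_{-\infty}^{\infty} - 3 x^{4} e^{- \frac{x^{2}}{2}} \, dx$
$- 9 \sqrt{2} \sqrt{\pi}$

Consider the simpler parametrised integral
$$J(a) = \int_{-\infty}^{\infty} - 3 e^{- a x^{2}} \, dx = - \frac{3 \sqrt{\pi}}{\sqrt{a}}.$$

Differentiating under the integral sign brings down a factor of $(-x^2)$:
$$\frac{dJ}{da} = \int_{-\infty}^{\infty} 3 x^{2} e^{- a x^{2}} \, dx = \frac{3 \sqrt{\pi}}{2 a^{\frac{3}{2}}}.$$

Repeating twice in total — each differentiation brings down another $(-x^2)$ — gives
$$\frac{d^{2}J}{da^{2}} = \int_{-\infty}^{\infty} - 3 x^{4} e^{- a x^{2}} \, dx = - \frac{9 \sqrt{\pi}}{4 a^{\frac{5}{2}}},$$
and the integrand here is exactly the target integrand, so $I = - \frac{9 \sqrt{\pi}}{4 a^{\frac{5}{2}}}$.

Setting $a = \frac{1}{2}$:
$$I = - 9 \sqrt{2} \sqrt{\pi}.$$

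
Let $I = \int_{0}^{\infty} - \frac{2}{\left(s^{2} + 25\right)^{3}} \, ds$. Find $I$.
$- \frac{3 \pi}{25000}$

Start from the standard arctangent integral
$$J(a) = \int_{0}^{\infty} - \frac{2}{a^{2} + s^{2}} \, ds = - \frac{\pi}{a}.$$

Differentiating under the integral sign with respect to $a$,
$$\frac{dJ}{da} = \int_{0}^{\infty} \frac{4 a}{\left(a^{2} + s^{2}\right)^{2}} \, ds = \frac{\pi}{a^{2}},$$
so $\int_{0}^{\infty} - \frac{2}{\left(a^{2} + s^{2}\right)^{2}} \, ds = - \frac{\pi}{2 a^{3}}$.

Repeating — each differentiation of $1/(s^2+a^2)^j$ produces $-2ja/(s^2+a^2)^{j+1}$ — and dividing through by $-2ja$ at each step yields, after $2$ differentiations in total,
$$\int_{0}^{\infty} - \frac{2}{\left(a^{2} + s^{2}\right)^{3}} \, ds = - \frac{3 \pi}{8 a^{5}}.$$

Setting $a = 5$:
$$I = - \frac{3 \pi}{25000}.$$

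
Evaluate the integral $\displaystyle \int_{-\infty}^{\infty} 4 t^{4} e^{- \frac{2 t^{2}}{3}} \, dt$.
$\frac{27 \sqrt{6} \sqrt{\pi}}{8}$

Begin with the known integral
$$J(a) = \int_{-\infty}^{\infty} 4 e^{- a t^{2}} \, dt = \frac{4 \sqrt{\pi}}{\sqrt{a}}.$$

Differentiating under the integral sign brings down a factor of $(-t^2)$:
$$\frac{dJ}{da} = \int_{-\infty}^{\infty} - 4 t^{2} e^{- a t^{2}} \, dt = - \frac{2 \sqrt{\pi}}{a^{\frac{3}{2}}}.$$

Repeating twice in total — each differentiation brings down another $(-t^2)$ — gives
$$\frac{d^{2}J}{da^{2}} = \int_{-\infty}^{\infty} 4 t^{4} e^{- a t^{2}} \, dt = \frac{3 \sqrt{\pi}}{a^{\frac{5}{2}}},$$
and the integrand here is exactly the target integrand, so $I = \frac{3 \sqrt{\pi}}{a^{\frac{5}{2}}}$.

Setting $a = \frac{2}{3}$:
$$I = \frac{27 \sqrt{6} \sqrt{\pi}}{8}.$$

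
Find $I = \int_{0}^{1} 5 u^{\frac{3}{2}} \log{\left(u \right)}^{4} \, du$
$\frac{768}{625}$

Begin with the known integral
$$J(a) = \int_{0}^{1} 5 u^{a} \, du = \frac{5}{a + 1}.$$

Differentiating under the integral sign brings down a factor of $\ln u$:
$$\frac{dJ}{da} = \int_{0}^{1} 5 u^{a} \log{\left(u \right)} \, du = - \frac{5}{\left(a + 1\right)^{2}}.$$

Repeating $4$ times in total — each differentiation brings down another $\ln u$ — gives
$$\frac{d^{4}J}{da^{4}} = \int_{0}^{1} 5 u^{a} \log{\left(u \right)}^{4} \, du = \frac{120}{\left(a + 1\right)^{5}},$$
and the integrand here is exactly the target integrand, so $I = \frac{120}{\left(a + 1\right)^{5}}$.

Setting $a = \frac{3}{2}$:
$$I = \frac{768}{625}.$$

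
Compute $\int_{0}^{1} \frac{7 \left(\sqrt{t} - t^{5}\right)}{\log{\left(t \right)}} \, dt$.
$- \log{\left(16384 \right)}$

Replace the exponent $5$ by a parameter $a$: let $I(a) = \int_{0}^{1} \frac{7 \left(\sqrt{t} - t^{a}\right)}{\log{\left(t \right)}} \, dt$.

Since $\dfrac{\partial}{\partial a}\,t^{a} = t^{a} \ln t$, the $\ln t$ in the denominator cancels and
$$\frac{dI}{da} = \int_{0}^{1} -7 t^{a} \, dt = -7 \left[\frac{t^{a+1}}{a+1}\right]_0^1 = - \frac{7}{a + 1}.$$

Integrating with respect to $a$ gives $I(a) = - \log{\left(\frac{128 \left(a + 1\right)^{7}}{2187} \right)} + C$.

At $a = \frac{1}{2}$ the integrand is identically $0$, so $I(\frac{1}{2}) = 0$. The closed form gives $0$, hence $C = 0$.

Setting $a = 5$:
$$I = - \log{\left(16384 \right)}.$$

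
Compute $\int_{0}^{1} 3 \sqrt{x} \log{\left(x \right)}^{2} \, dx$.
$\frac{16}{9}$

Consider the simpler parametrised integral
$$J(a) = \int_{0}^{1} 3 x^{a} \, dx = \frac{3}{a + 1}.$$

Differentiating under the integral sign brings down a factor of $\ln x$:
$$\frac{dJ}{da} = \int_{0}^{1} 3 x^{a} \log{\left(x \right)} \, dx = - \frac{3}{\left(a + 1\right)^{2}}.$$

Repeating twice in total — each differentiation brings down another $\ln x$ — gives
$$\frac{d^{2}J}{da^{2}} = \int_{0}^{1} 3 x^{a} \log{\left(x \right)}^{2} \, dx = \frac{6}{\left(a + 1\right)^{3}},$$
and the integrand here is exactly the target integrand, so $I = \frac{6}{\left(a + 1\right)^{3}}$.

Setting $a = \frac{1}{2}$:
$$I = \frac{16}{9}.$$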